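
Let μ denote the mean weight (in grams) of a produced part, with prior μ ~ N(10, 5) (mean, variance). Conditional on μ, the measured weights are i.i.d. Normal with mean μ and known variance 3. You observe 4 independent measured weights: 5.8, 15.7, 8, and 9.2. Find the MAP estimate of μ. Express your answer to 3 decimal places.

μ̂_MAP = 9.717

n = 4; x̄ = (5.8 + 15.7 + 8 + 9.2)/4 = 38.7/4 = 9.675.
For a Normal prior and Normal likelihood with known variance, the posterior is Normal; its mode equals its mean, the precision-weighted average.
Prior precision 1/σ₀² = 1/5 = 0.2; data precision n/σ² = 4/3.
μ̂ = (0.2·10 + (4/3)·9.675) / (0.2 + 4/3) = 14.9/(23/15) = 447/46 ≈ 9.717.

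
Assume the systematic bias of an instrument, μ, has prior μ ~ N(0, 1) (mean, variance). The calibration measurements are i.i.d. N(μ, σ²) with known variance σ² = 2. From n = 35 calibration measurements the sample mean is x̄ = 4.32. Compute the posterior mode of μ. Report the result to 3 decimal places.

n = 35, x̄ = 4.32.
For a Normal prior and Normal likelihood with known variance, the posterior is Normal; its mode equals its mean, the precision-weighted average.
Prior precision 1/σ₀² = 1/1 = 1; data precision n/σ² = 35/2 = 17.5.
μ̂ = (1·0 + 17.5·4.32) / (1 + 17.5) = 75.6/18.5 = 756/185 ≈ 4.086.

μ̂_MAP = 4.086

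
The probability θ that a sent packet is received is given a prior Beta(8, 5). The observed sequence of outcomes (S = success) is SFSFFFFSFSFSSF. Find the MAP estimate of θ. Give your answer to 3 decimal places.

Prior: Beta(8, 5).
Data: 6 successes in 14 trials (from the sequence). The binomial likelihood contributes θ^6(1−θ)^8, so the posterior is Beta(8+6, 5+8) = Beta(14, 13).
For Beta(a, b) with a, b > 1 the mode is (a−1)/(a+b−2) = 13/25 ≈ 0.520.

θ̂_MAP = 0.520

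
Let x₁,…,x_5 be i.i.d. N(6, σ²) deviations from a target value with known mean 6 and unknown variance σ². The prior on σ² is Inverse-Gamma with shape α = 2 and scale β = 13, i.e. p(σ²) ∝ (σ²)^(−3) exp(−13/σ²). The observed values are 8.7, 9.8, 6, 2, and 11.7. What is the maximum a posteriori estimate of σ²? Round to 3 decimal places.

σ̂²_MAP = 8.747

Sum of squared deviations about the known mean: SS = (8.7−6)² + (9.8−6)² + (6−6)² + (2−6)² + (11.7−6)² = 70.22.
The Normal likelihood contributes (σ²)^(−n/2) exp(−SS/(2σ²)), so the posterior is Inverse-Gamma(α + n/2, β + SS/2) = Inverse-Gamma(4.5, 48.11).
The mode of Inverse-Gamma(a, b) is b/(a+1) = 48.11/5.5 ≈ 8.747.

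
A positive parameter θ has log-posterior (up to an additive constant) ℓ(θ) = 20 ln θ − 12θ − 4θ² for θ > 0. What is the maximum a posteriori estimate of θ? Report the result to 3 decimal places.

θ̂_MAP = 1.000

ℓ'(θ) = 20/θ − 12 − 8θ. Setting this to zero and multiplying by θ: 8θ² + 12θ − 20 = 0.
θ = (−12 + √(12² + 4·8·20)) / (2·8) = (−12 + √784) / 16 = (−12 + 28)/16 = 1.
ℓ''(θ) = −20/θ² − 8 < 0, confirming a maximum.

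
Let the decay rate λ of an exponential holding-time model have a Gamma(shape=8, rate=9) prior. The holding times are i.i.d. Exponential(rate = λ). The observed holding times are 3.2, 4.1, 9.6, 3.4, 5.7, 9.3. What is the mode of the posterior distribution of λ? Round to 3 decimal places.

λ̂_MAP = 0.293

The Exponential(rate=λ) likelihood is ∝ λ^n e^(−λΣtᵢ). Here n = 6 and Σtᵢ = 3.2 + 4.1 + 9.6 + 3.4 + 5.7 + 9.3 = 35.3.
Posterior ∝ λ^7e^(−9λ) · λ^6e^(−35.3λ) = λ^13e^(−44.3λ), i.e. Gamma(14, 44.3).
Mode = (a−1)/b = 13/44.3 ≈ 0.293.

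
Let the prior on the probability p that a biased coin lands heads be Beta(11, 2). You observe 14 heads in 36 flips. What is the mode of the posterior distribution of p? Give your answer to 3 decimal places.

p̂_MAP = 0.511

Prior: Beta(11, 2).
Data: 14 successes in 36 trials. The binomial likelihood contributes p^14(1−p)^22, so the posterior is Beta(11+14, 2+22) = Beta(25, 24).
For Beta(a, b) with a, b > 1 the mode is (a−1)/(a+b−2) = 24/47 ≈ 0.511.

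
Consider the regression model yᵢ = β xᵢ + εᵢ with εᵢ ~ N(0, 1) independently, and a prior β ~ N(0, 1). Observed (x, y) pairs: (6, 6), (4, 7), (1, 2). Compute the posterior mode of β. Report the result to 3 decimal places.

β̂_MAP = 1.222

log p(β | y) = −Σ(yᵢ − βxᵢ)²/(2·1) − β²/(2·1) + const.
Setting the derivative to zero: Σxᵢ(yᵢ − βxᵢ)/1 − β/1 = 0, so β = Σxᵢyᵢ / (Σxᵢ² + σ²/τ²).
Σxᵢyᵢ = 6·6 + 4·7 + 1·2 = 66; Σxᵢ² = 53; σ²/τ² = 1.
β̂_MAP = 66 / (53 + 1) = 66/54 ≈ 1.222.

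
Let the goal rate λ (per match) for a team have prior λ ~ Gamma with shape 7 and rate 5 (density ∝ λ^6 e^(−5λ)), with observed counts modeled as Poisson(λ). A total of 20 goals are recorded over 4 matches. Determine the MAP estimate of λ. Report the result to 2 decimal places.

λ̂_MAP = 2.89

Σxᵢ = 20, n = 4.
Posterior ∝ λ^6e^(−5λ) · λ^20e^(−4λ) = λ^26e^(−9λ), i.e. Gamma(shape=27, rate=9).
The mode of a Gamma(a, b) with a ≥ 1 (shape–rate) is (a−1)/b = 26/9 ≈ 2.89.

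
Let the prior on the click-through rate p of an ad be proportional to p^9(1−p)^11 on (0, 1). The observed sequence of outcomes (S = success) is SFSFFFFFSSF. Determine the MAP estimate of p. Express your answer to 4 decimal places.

The prior density ∝ p^9(1−p)^11 is the kernel of Beta(10, 12).
Data: 4 successes in 11 trials (from the sequence). The binomial likelihood contributes p^4(1−p)^7, so the posterior is Beta(10+4, 12+7) = Beta(14, 19).
For Beta(a, b) with a, b > 1 the mode is (a−1)/(a+b−2) = 13/31 ≈ 0.4194.

p̂_MAP = 0.4194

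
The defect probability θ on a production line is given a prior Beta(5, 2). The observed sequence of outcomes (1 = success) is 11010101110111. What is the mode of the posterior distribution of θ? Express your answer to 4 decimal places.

θ̂_MAP = 0.7368

Prior: Beta(5, 2).
Data: 10 successes in 14 trials (from the sequence). The binomial likelihood contributes θ^10(1−θ)^4, so the posterior is Beta(5+10, 2+4) = Beta(15, 6).
For Beta(a, b) with a, b > 1 the mode is (a−1)/(a+b−2) = 14/19 ≈ 0.7368.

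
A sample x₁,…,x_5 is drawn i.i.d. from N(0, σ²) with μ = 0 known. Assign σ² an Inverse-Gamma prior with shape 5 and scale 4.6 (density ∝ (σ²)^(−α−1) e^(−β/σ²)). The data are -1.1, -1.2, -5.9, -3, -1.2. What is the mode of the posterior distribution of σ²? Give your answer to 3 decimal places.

σ̂²_MAP = 3.359

Sum of squared deviations about the known mean: SS = (-1.1−0)² + (-1.2−0)² + (-5.9−0)² + (-3−0)² + (-1.2−0)² = 47.9.
The Normal likelihood contributes (σ²)^(−n/2) exp(−SS/(2σ²)), so the posterior is Inverse-Gamma(α + n/2, β + SS/2) = Inverse-Gamma(7.5, 28.55).
The mode of Inverse-Gamma(a, b) is b/(a+1) = 28.55/8.5 ≈ 3.359.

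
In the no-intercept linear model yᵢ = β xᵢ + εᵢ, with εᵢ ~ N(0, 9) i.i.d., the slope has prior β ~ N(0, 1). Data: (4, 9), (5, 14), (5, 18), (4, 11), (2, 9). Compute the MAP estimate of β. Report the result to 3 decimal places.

log p(β | y) = −Σ(yᵢ − βxᵢ)²/(2·9) − β²/(2·1) + const.
Setting the derivative to zero: Σxᵢ(yᵢ − βxᵢ)/9 − β/1 = 0, so β = Σxᵢyᵢ / (Σxᵢ² + σ²/τ²).
Σxᵢyᵢ = 4·9 + 5·14 + 5·18 + 4·11 + 2·9 = 258; Σxᵢ² = 86; σ²/τ² = 9.
β̂_MAP = 258 / (86 + 9) = 258/95 ≈ 2.716.

β̂_MAP = 2.716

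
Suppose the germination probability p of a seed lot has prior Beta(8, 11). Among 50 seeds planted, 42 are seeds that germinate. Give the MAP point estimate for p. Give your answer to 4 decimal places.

p̂_MAP = 0.7313

Prior: Beta(8, 11).
Data: 42 successes in 50 trials. The binomial likelihood contributes p^42(1−p)^8, so the posterior is Beta(8+42, 11+8) = Beta(50, 19).
For Beta(a, b) with a, b > 1 the mode is (a−1)/(a+b−2) = 49/67 ≈ 0.7313.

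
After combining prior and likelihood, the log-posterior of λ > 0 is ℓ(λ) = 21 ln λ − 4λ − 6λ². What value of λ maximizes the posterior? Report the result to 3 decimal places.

ℓ'(λ) = 21/λ − 4 − 12λ. Setting this to zero and multiplying by λ: 12λ² + 4λ − 21 = 0.
λ = (−4 + √(4² + 4·12·21)) / (2·12) = (−4 + √1024) / 24 = (−4 + 32)/24 = 7/6.
ℓ''(λ) = −21/λ² − 12 < 0, confirming a maximum.

λ̂_MAP = 1.167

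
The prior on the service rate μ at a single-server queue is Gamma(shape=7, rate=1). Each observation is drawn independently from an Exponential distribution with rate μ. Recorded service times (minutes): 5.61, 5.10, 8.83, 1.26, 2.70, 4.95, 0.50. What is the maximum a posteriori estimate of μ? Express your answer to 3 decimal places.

μ̂_MAP = 0.434

The Exponential(rate=μ) likelihood is ∝ μ^n e^(−μΣtᵢ). Here n = 7 and Σtᵢ = 5.61 + 5.10 + 8.83 + 1.26 + 2.70 + 4.95 + 0.50 = 28.95.
Posterior ∝ μ^6e^(−1μ) · μ^7e^(−28.95μ) = μ^13e^(−29.95μ), i.e. Gamma(14, 29.95).
Mode = (a−1)/b = 13/29.95 ≈ 0.434.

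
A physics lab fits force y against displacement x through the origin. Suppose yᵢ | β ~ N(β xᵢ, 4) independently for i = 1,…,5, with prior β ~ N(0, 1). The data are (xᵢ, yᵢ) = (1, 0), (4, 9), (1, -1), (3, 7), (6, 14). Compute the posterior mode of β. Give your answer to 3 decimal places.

β̂_MAP = 2.090

log p(β | y) = −Σ(yᵢ − βxᵢ)²/(2·4) − β²/(2·1) + const.
Setting the derivative to zero: Σxᵢ(yᵢ − βxᵢ)/4 − β/1 = 0, so β = Σxᵢyᵢ / (Σxᵢ² + σ²/τ²).
Σxᵢyᵢ = 1·0 + 4·9 + 1·(-1) + 3·7 + 6·14 = 140; Σxᵢ² = 63; σ²/τ² = 4.
β̂_MAP = 140 / (63 + 4) = 140/67 ≈ 2.090.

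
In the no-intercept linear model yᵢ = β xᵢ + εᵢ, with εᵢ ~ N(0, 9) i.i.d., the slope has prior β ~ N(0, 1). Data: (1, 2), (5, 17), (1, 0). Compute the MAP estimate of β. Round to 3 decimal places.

log p(β | y) = −Σ(yᵢ − βxᵢ)²/(2·9) − β²/(2·1) + const.
Setting the derivative to zero: Σxᵢ(yᵢ − βxᵢ)/9 − β/1 = 0, so β = Σxᵢyᵢ / (Σxᵢ² + σ²/τ²).
Σxᵢyᵢ = 1·2 + 5·17 + 1·0 = 87; Σxᵢ² = 27; σ²/τ² = 9.
β̂_MAP = 87 / (27 + 9) = 87/36 ≈ 2.417.

β̂_MAP = 2.417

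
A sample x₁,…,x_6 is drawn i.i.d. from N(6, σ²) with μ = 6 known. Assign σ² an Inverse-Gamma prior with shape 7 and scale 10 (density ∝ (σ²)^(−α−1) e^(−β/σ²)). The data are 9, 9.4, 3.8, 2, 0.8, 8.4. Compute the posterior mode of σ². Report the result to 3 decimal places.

Sum of squared deviations about the known mean: SS = (9−6)² + (9.4−6)² + (3.8−6)² + (2−6)² + (0.8−6)² + (8.4−6)² = 74.2.
The Normal likelihood contributes (σ²)^(−n/2) exp(−SS/(2σ²)), so the posterior is Inverse-Gamma(α + n/2, β + SS/2) = Inverse-Gamma(10, 47.1).
The mode of Inverse-Gamma(a, b) is b/(a+1) = 47.1/11 ≈ 4.282.

σ̂²_MAP = 4.282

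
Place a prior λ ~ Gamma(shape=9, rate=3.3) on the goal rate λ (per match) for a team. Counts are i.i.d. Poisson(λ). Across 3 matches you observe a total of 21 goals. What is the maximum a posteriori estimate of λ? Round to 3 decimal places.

λ̂_MAP = 4.603

Σxᵢ = 21, n = 3.
Posterior ∝ λ^8e^(−3.3λ) · λ^21e^(−3λ) = λ^29e^(−6.3λ), i.e. Gamma(shape=30, rate=6.3).
The mode of a Gamma(a, b) with a ≥ 1 (shape–rate) is (a−1)/b = 29/6.3 ≈ 4.603.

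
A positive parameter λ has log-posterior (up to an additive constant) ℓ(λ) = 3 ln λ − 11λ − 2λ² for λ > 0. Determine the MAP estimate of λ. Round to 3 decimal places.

λ̂_MAP = 0.250

ℓ'(λ) = 3/λ − 11 − 4λ. Setting this to zero and multiplying by λ: 4λ² + 11λ − 3 = 0.
λ = (−11 + √(11² + 4·4·3)) / (2·4) = (−11 + √169) / 8 = (−11 + 13)/8 = 1/4.
ℓ''(λ) = −3/λ² − 4 < 0, confirming a maximum.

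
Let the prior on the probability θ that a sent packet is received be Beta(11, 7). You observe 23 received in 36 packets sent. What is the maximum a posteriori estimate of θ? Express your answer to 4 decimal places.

θ̂_MAP = 0.6346

Prior: Beta(11, 7).
Data: 23 successes in 36 trials. The binomial likelihood contributes θ^23(1−θ)^13, so the posterior is Beta(11+23, 7+13) = Beta(34, 20).
For Beta(a, b) with a, b > 1 the mode is (a−1)/(a+b−2) = 33/52 ≈ 0.6346.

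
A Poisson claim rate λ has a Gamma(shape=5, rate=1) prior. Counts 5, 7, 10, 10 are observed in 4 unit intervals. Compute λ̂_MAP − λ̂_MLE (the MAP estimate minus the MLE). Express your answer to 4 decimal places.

MAP − MLE = -0.8000

Σxᵢ = 32. Posterior is Gamma(37, 5); MAP = (37−1)/5 = 36/5 ≈ 7.20000.
MLE = x̄ = 32/4 ≈ 8.00000.
Difference = 36/5 − 32/4 = -4/5 ≈ -0.8000.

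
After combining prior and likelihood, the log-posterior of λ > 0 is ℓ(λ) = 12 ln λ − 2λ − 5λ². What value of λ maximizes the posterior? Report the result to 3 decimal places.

λ̂_MAP = 1.000

ℓ'(λ) = 12/λ − 2 − 10λ. Setting this to zero and multiplying by λ: 10λ² + 2λ − 12 = 0.
λ = (−2 + √(2² + 4·10·12)) / (2·10) = (−2 + √484) / 20 = (−2 + 22)/20 = 1.
ℓ''(λ) = −12/λ² − 10 < 0, confirming a maximum.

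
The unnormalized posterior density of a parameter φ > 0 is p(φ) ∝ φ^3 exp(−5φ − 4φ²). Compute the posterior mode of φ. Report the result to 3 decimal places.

φ̂_MAP = 0.375

ℓ'(φ) = 3/φ − 5 − 8φ. Setting this to zero and multiplying by φ: 8φ² + 5φ − 3 = 0.
φ = (−5 + √(5² + 4·8·3)) / (2·8) = (−5 + √121) / 16 = (−5 + 11)/16 = 3/8.
ℓ''(φ) = −3/φ² − 8 < 0, confirming a maximum.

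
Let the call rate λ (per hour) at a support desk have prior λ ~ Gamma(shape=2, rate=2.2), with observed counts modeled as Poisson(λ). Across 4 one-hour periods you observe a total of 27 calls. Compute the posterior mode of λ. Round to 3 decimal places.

Σxᵢ = 27, n = 4.
Posterior ∝ λe^(−2.2λ) · λ^27e^(−4λ) = λ^28e^(−6.2λ), i.e. Gamma(shape=29, rate=6.2).
The mode of a Gamma(a, b) with a ≥ 1 (shape–rate) is (a−1)/b = 28/6.2 ≈ 4.516.

λ̂_MAP = 4.516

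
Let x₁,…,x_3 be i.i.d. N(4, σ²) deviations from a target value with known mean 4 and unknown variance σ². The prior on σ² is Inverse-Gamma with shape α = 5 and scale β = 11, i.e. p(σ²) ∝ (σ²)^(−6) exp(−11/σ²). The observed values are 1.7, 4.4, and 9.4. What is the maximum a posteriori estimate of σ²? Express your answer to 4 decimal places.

Sum of squared deviations about the known mean: SS = (1.7−4)² + (4.4−4)² + (9.4−4)² = 34.61.
The Normal likelihood contributes (σ²)^(−n/2) exp(−SS/(2σ²)), so the posterior is Inverse-Gamma(α + n/2, β + SS/2) = Inverse-Gamma(6.5, 28.305).
The mode of Inverse-Gamma(a, b) is b/(a+1) = 28.305/7.5 ≈ 3.7740.

σ̂²_MAP = 3.7740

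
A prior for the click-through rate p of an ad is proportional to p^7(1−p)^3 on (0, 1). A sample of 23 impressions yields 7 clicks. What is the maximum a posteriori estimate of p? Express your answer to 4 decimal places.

p̂_MAP = 0.4242

The prior density ∝ p^7(1−p)^3 is the kernel of Beta(8, 4).
Data: 7 successes in 23 trials. The binomial likelihood contributes p^7(1−p)^16, so the posterior is Beta(8+7, 4+16) = Beta(15, 20).
For Beta(a, b) with a, b > 1 the mode is (a−1)/(a+b−2) = 14/33 ≈ 0.4242.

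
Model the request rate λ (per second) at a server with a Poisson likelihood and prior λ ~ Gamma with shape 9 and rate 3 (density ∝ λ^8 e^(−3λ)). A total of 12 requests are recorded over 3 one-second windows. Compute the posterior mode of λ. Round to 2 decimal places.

Σxᵢ = 12, n = 3.
Posterior ∝ λ^8e^(−3λ) · λ^12e^(−3λ) = λ^20e^(−6λ), i.e. Gamma(shape=21, rate=6).
The mode of a Gamma(a, b) with a ≥ 1 (shape–rate) is (a−1)/b = 20/6 ≈ 3.33.

λ̂_MAP = 3.33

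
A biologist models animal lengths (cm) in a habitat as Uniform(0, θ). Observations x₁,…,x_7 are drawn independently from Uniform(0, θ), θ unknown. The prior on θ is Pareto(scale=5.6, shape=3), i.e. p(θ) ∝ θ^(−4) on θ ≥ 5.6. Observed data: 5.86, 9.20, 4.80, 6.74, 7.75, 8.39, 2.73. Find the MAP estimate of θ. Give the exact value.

θ̂_MAP = 9.20

The Uniform(0, θ) likelihood is θ^(−n) for θ ≥ max(xᵢ), zero otherwise. Here max(xᵢ) = 9.20.
Posterior ∝ θ^(−4) · θ^(−7) = θ^(−11) on θ ≥ max(5.6, 9.20) = 9.20.
This density is strictly decreasing in θ, so the posterior mode lies at the lower boundary of the support.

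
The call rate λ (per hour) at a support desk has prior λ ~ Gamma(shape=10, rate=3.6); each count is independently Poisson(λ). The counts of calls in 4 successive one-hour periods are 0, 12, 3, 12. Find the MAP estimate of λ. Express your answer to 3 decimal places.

Σxᵢ = 0+12+3+12 = 27, with n = 4.
Posterior ∝ λ^9e^(−3.6λ) · λ^27e^(−4λ) = λ^36e^(−7.6λ), i.e. Gamma(shape=37, rate=7.6).
The mode of a Gamma(a, b) with a ≥ 1 (shape–rate) is (a−1)/b = 36/7.6 ≈ 4.737.

λ̂_MAP = 4.737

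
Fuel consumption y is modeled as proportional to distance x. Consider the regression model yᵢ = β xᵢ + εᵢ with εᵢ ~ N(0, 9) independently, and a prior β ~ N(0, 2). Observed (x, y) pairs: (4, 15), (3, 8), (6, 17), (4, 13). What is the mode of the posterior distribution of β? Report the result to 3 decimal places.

β̂_MAP = 2.920

log p(β | y) = −Σ(yᵢ − βxᵢ)²/(2·9) − β²/(2·2) + const.
Setting the derivative to zero: Σxᵢ(yᵢ − βxᵢ)/9 − β/2 = 0, so β = Σxᵢyᵢ / (Σxᵢ² + σ²/τ²).
Σxᵢyᵢ = 4·15 + 3·8 + 6·17 + 4·13 = 238; Σxᵢ² = 77; σ²/τ² = 4.5.
β̂_MAP = 238 / (77 + 4.5) = 238/81.5 ≈ 2.920.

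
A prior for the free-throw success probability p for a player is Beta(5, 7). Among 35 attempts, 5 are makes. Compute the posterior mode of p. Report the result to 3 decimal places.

Prior: Beta(5, 7).
Data: 5 successes in 35 trials. The binomial likelihood contributes p^5(1−p)^30, so the posterior is Beta(5+5, 7+30) = Beta(10, 37).
For Beta(a, b) with a, b > 1 the mode is (a−1)/(a+b−2) = 9/45 ≈ 0.200.

p̂_MAP = 0.200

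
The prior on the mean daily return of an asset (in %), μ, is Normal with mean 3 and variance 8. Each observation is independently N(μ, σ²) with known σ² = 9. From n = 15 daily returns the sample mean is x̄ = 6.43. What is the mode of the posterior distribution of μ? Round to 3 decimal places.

μ̂_MAP = 6.191

n = 15, x̄ = 6.43.
For a Normal prior and Normal likelihood with known variance, the posterior is Normal; its mode equals its mean, the precision-weighted average.
Prior precision 1/σ₀² = 1/8 = 0.125; data precision n/σ² = 15/9 = 5/3.
μ̂ = (0.125·3 + (5/3)·6.43) / (0.125 + 5/3) = (1331/120)/(43/24) = 1331/215 ≈ 6.191.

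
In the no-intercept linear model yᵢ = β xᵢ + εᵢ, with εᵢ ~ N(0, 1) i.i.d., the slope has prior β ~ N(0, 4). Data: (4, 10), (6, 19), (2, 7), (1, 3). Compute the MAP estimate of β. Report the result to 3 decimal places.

log p(β | y) = −Σ(yᵢ − βxᵢ)²/(2·1) − β²/(2·4) + const.
Setting the derivative to zero: Σxᵢ(yᵢ − βxᵢ)/1 − β/4 = 0, so β = Σxᵢyᵢ / (Σxᵢ² + σ²/τ²).
Σxᵢyᵢ = 4·10 + 6·19 + 2·7 + 1·3 = 171; Σxᵢ² = 57; σ²/τ² = 0.25.
β̂_MAP = 171 / (57 + 0.25) = 171/57.25 ≈ 2.987.

β̂_MAP = 2.987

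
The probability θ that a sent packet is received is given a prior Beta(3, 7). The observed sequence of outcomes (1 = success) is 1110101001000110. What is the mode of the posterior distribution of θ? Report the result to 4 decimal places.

Prior: Beta(3, 7).
Data: 8 successes in 16 trials (from the sequence). The binomial likelihood contributes θ^8(1−θ)^8, so the posterior is Beta(3+8, 7+8) = Beta(11, 15).
For Beta(a, b) with a, b > 1 the mode is (a−1)/(a+b−2) = 10/24 ≈ 0.4167.

θ̂_MAP = 0.4167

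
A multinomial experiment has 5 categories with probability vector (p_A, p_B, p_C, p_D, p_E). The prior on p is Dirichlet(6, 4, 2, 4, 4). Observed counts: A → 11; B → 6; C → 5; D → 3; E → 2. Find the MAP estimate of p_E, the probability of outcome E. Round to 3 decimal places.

MAP estimate of p_E = 0.119

The posterior is Dirichlet(αᵢ + nᵢ) = Dirichlet(17, 10, 7, 7, 6).
For a Dirichlet(a₁,…,a_K) with all aᵢ > 1, the mode has j-th component (aⱼ − 1)/(Σaᵢ − K).
Here Σaᵢ = 47 and K = 5, so p_E = (6 − 1)/(47 − 5) = 5/42 ≈ 0.119.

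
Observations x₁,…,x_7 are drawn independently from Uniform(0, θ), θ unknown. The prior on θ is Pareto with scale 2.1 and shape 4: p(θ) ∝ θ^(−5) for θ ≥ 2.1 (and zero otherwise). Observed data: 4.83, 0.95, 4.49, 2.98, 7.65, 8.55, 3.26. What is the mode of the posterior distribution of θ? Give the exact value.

The Uniform(0, θ) likelihood is θ^(−n) for θ ≥ max(xᵢ), zero otherwise. Here max(xᵢ) = 8.55.
Posterior ∝ θ^(−5) · θ^(−7) = θ^(−12) on θ ≥ max(2.1, 8.55) = 8.55.
This density is strictly decreasing in θ, so the posterior mode lies at the lower boundary of the support.

θ̂_MAP = 8.55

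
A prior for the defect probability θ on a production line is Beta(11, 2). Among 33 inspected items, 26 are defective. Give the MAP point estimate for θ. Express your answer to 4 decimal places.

Prior: Beta(11, 2).
Data: 26 successes in 33 trials. The binomial likelihood contributes θ^26(1−θ)^7, so the posterior is Beta(11+26, 2+7) = Beta(37, 9).
For Beta(a, b) with a, b > 1 the mode is (a−1)/(a+b−2) = 36/44 ≈ 0.8182.

θ̂_MAP = 0.8182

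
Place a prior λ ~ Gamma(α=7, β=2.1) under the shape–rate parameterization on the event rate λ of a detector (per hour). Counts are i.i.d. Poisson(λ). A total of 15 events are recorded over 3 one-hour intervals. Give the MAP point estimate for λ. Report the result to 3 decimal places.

λ̂_MAP = 4.118

Σxᵢ = 15, n = 3.
Posterior ∝ λ^6e^(−2.1λ) · λ^15e^(−3λ) = λ^21e^(−5.1λ), i.e. Gamma(shape=22, rate=5.1).
The mode of a Gamma(a, b) with a ≥ 1 (shape–rate) is (a−1)/b = 21/5.1 ≈ 4.118.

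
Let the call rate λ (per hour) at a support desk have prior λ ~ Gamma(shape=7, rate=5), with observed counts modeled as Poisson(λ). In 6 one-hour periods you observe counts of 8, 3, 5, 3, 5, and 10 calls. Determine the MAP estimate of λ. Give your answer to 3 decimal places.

λ̂_MAP = 3.636

Σxᵢ = 8+3+5+3+5+10 = 34, with n = 6.
Posterior ∝ λ^6e^(−5λ) · λ^34e^(−6λ) = λ^40e^(−11λ), i.e. Gamma(shape=41, rate=11).
The mode of a Gamma(a, b) with a ≥ 1 (shape–rate) is (a−1)/b = 40/11 ≈ 3.636.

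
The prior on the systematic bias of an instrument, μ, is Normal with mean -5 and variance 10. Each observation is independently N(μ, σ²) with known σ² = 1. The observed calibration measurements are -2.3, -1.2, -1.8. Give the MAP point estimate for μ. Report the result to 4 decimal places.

μ̂_MAP = -1.8710

n = 3; x̄ = ((-2.3) + (-1.2) + (-1.8))/3 = -5.3/3 = -53/30 ≈ -1.7667.
For a Normal prior and Normal likelihood with known variance, the posterior is Normal; its mode equals its mean, the precision-weighted average.
Prior precision 1/σ₀² = 1/10 = 0.1; data precision n/σ² = 3/1 = 3.
μ̂ = (0.1·(-5) + 3·(-53/30)) / (0.1 + 3) = (-5.8)/3.1 = -58/31 ≈ -1.8710.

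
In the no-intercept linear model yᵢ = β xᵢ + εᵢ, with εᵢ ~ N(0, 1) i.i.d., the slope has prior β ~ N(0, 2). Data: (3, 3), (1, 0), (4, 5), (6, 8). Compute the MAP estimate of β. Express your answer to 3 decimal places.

log p(β | y) = −Σ(yᵢ − βxᵢ)²/(2·1) − β²/(2·2) + const.
Setting the derivative to zero: Σxᵢ(yᵢ − βxᵢ)/1 − β/2 = 0, so β = Σxᵢyᵢ / (Σxᵢ² + σ²/τ²).
Σxᵢyᵢ = 3·3 + 1·0 + 4·5 + 6·8 = 77; Σxᵢ² = 62; σ²/τ² = 0.5.
β̂_MAP = 77 / (62 + 0.5) = 77/62.5 ≈ 1.232.

β̂_MAP = 1.232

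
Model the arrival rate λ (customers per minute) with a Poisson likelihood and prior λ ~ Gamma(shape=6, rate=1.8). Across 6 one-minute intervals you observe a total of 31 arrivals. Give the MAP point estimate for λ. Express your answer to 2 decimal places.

Σxᵢ = 31, n = 6.
Posterior ∝ λ^5e^(−1.8λ) · λ^31e^(−6λ) = λ^36e^(−7.8λ), i.e. Gamma(shape=37, rate=7.8).
The mode of a Gamma(a, b) with a ≥ 1 (shape–rate) is (a−1)/b = 36/7.8 ≈ 4.62.

λ̂_MAP = 4.62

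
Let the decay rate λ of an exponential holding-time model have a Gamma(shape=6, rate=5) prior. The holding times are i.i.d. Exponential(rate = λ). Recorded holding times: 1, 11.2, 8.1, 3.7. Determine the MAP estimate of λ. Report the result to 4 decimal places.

λ̂_MAP = 0.3103

The Exponential(rate=λ) likelihood is ∝ λ^n e^(−λΣtᵢ). Here n = 4 and Σtᵢ = 1 + 11.2 + 8.1 + 3.7 = 24.
Posterior ∝ λ^5e^(−5λ) · λ^4e^(−24λ) = λ^9e^(−29λ), i.e. Gamma(10, 29).
Mode = (a−1)/b = 9/29 ≈ 0.3103.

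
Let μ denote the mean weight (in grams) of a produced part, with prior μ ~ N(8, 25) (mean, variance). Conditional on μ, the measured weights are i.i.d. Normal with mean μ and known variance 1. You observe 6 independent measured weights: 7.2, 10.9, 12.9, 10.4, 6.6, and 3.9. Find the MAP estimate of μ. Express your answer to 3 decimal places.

μ̂_MAP = 8.646

n = 6; x̄ = (7.2 + 10.9 + 12.9 + 10.4 + 6.6 + 3.9)/6 = 51.9/6 = 8.65.
For a Normal prior and Normal likelihood with known variance, the posterior is Normal; its mode equals its mean, the precision-weighted average.
Prior precision 1/σ₀² = 1/25 = 0.04; data precision n/σ² = 6/1 = 6.
μ̂ = (0.04·8 + 6·8.65) / (0.04 + 6) = 52.22/6.04 = 2611/302 ≈ 8.646.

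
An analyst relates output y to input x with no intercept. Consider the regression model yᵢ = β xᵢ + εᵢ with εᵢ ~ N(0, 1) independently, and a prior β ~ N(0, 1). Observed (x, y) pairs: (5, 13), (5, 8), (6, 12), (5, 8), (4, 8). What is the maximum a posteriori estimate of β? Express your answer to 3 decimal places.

β̂_MAP = 1.945

log p(β | y) = −Σ(yᵢ − βxᵢ)²/(2·1) − β²/(2·1) + const.
Setting the derivative to zero: Σxᵢ(yᵢ − βxᵢ)/1 − β/1 = 0, so β = Σxᵢyᵢ / (Σxᵢ² + σ²/τ²).
Σxᵢyᵢ = 5·13 + 5·8 + 6·12 + 5·8 + 4·8 = 249; Σxᵢ² = 127; σ²/τ² = 1.
β̂_MAP = 249 / (127 + 1) = 249/128 ≈ 1.945.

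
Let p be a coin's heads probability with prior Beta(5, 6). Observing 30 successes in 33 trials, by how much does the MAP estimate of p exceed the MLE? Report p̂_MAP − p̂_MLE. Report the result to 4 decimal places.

Posterior is Beta(35, 9); MAP = (35−1)/(44−2) = 34/42 ≈ 0.80952.
MLE ignores the prior: p̂_MLE = k/n = 30/33 ≈ 0.90909.
Difference = 34/42 − 30/33 = -23/231 ≈ -0.0996.

MAP − MLE = -0.0996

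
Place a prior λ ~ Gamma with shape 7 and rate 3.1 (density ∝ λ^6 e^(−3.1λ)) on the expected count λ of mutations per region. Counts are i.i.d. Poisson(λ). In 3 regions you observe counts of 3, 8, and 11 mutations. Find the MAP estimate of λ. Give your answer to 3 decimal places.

λ̂_MAP = 4.590

Σxᵢ = 3+8+11 = 22, with n = 3.
Posterior ∝ λ^6e^(−3.1λ) · λ^22e^(−3λ) = λ^28e^(−6.1λ), i.e. Gamma(shape=29, rate=6.1).
The mode of a Gamma(a, b) with a ≥ 1 (shape–rate) is (a−1)/b = 28/6.1 ≈ 4.590.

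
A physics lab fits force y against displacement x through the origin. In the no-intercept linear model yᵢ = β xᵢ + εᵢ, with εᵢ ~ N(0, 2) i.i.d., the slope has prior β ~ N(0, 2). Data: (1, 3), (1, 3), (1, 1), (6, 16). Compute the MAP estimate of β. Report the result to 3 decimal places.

β̂_MAP = 2.575

log p(β | y) = −Σ(yᵢ − βxᵢ)²/(2·2) − β²/(2·2) + const.
Setting the derivative to zero: Σxᵢ(yᵢ − βxᵢ)/2 − β/2 = 0, so β = Σxᵢyᵢ / (Σxᵢ² + σ²/τ²).
Σxᵢyᵢ = 1·3 + 1·3 + 1·1 + 6·16 = 103; Σxᵢ² = 39; σ²/τ² = 1.
β̂_MAP = 103 / (39 + 1) = 103/40 ≈ 2.575.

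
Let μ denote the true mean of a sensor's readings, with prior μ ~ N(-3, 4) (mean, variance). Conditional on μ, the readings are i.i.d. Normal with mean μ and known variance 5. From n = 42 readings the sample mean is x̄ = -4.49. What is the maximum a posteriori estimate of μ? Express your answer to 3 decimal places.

μ̂_MAP = -4.447

n = 42, x̄ = -4.49.
For a Normal prior and Normal likelihood with known variance, the posterior is Normal; its mode equals its mean, the precision-weighted average.
Prior precision 1/σ₀² = 1/4 = 0.25; data precision n/σ² = 42/5 = 8.4.
μ̂ = (0.25·(-3) + 8.4·(-4.49)) / (0.25 + 8.4) = (-38.466)/8.65 = -19233/4325 ≈ -4.447.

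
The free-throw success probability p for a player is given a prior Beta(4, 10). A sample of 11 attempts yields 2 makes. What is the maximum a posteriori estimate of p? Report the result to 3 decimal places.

Prior: Beta(4, 10).
Data: 2 successes in 11 trials. The binomial likelihood contributes p^2(1−p)^9, so the posterior is Beta(4+2, 10+9) = Beta(6, 19).
For Beta(a, b) with a, b > 1 the mode is (a−1)/(a+b−2) = 5/23 ≈ 0.217.

p̂_MAP = 0.217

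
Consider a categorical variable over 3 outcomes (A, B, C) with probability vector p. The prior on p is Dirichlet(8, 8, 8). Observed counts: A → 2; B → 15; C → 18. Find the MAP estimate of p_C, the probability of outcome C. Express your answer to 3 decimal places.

The posterior is Dirichlet(αᵢ + nᵢ) = Dirichlet(10, 23, 26).
For a Dirichlet(a₁,…,a_K) with all aᵢ > 1, the mode has j-th component (aⱼ − 1)/(Σaᵢ − K).
Here Σaᵢ = 59 and K = 3, so p_C = (26 − 1)/(59 − 3) = 25/56 ≈ 0.446.

MAP estimate of p_C = 0.446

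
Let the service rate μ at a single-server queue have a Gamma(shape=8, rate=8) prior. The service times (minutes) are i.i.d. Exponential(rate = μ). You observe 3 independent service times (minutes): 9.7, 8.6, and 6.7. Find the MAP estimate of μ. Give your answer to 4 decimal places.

The Exponential(rate=μ) likelihood is ∝ μ^n e^(−μΣtᵢ). Here n = 3 and Σtᵢ = 9.7 + 8.6 + 6.7 = 25.
Posterior ∝ μ^7e^(−8μ) · μ^3e^(−25μ) = μ^10e^(−33μ), i.e. Gamma(11, 33).
Mode = (a−1)/b = 10/33 ≈ 0.3030.

μ̂_MAP = 0.3030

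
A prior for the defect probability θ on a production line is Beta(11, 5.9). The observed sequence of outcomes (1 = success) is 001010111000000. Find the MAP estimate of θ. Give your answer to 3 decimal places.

θ̂_MAP = 0.502

Prior: Beta(11, 5.9).
Data: 5 successes in 15 trials (from the sequence). The binomial likelihood contributes θ^5(1−θ)^10, so the posterior is Beta(11+5, 5.9+10) = Beta(16, 15.9).
For Beta(a, b) with a, b > 1 the mode is (a−1)/(a+b−2) = 15/29.9 ≈ 0.502.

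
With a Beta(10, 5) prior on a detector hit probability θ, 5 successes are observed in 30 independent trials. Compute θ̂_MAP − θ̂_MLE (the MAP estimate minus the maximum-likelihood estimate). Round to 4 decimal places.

MAP − MLE = 0.1589

Posterior is Beta(15, 30); MAP = (15−1)/(45−2) = 14/43 ≈ 0.32558.
MLE ignores the prior: θ̂_MLE = k/n = 5/30 ≈ 0.16667.
Difference = 14/43 − 5/30 = 41/258 ≈ 0.1589.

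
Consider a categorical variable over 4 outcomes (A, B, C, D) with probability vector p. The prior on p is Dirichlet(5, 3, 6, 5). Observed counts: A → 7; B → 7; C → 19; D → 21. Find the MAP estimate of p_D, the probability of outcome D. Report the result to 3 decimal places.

The posterior is Dirichlet(αᵢ + nᵢ) = Dirichlet(12, 10, 25, 26).
For a Dirichlet(a₁,…,a_K) with all aᵢ > 1, the mode has j-th component (aⱼ − 1)/(Σaᵢ − K).
Here Σaᵢ = 73 and K = 4, so p_D = (26 − 1)/(73 − 4) = 25/69 ≈ 0.362.

MAP estimate of p_D = 0.362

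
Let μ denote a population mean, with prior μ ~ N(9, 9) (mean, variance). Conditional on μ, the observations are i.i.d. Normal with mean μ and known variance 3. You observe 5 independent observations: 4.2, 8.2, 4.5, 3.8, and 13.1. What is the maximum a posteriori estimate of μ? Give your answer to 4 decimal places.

μ̂_MAP = 6.9000

n = 5; x̄ = (4.2 + 8.2 + 4.5 + 3.8 + 13.1)/5 = 33.8/5 = 6.76.
For a Normal prior and Normal likelihood with known variance, the posterior is Normal; its mode equals its mean, the precision-weighted average.
Prior precision 1/σ₀² = 1/9; data precision n/σ² = 5/3.
μ̂ = ((1/9)·9 + (5/3)·6.76) / (1/9 + 5/3) = (184/15)/(16/9) = 6.9000.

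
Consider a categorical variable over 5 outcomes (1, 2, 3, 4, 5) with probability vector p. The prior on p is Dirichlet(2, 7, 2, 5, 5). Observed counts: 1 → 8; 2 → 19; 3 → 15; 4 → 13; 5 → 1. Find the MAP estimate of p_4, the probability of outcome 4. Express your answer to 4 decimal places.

MAP estimate: 0.2361

The posterior is Dirichlet(αᵢ + nᵢ) = Dirichlet(10, 26, 17, 18, 6).
For a Dirichlet(a₁,…,a_K) with all aᵢ > 1, the mode has j-th component (aⱼ − 1)/(Σaᵢ − K).
Here Σaᵢ = 77 and K = 5, so p_4 = (18 − 1)/(77 − 5) = 17/72 ≈ 0.2361.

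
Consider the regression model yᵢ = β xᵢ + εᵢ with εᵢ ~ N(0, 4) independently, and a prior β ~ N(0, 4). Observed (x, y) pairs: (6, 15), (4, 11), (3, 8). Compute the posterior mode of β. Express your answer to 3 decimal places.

log p(β | y) = −Σ(yᵢ − βxᵢ)²/(2·4) − β²/(2·4) + const.
Setting the derivative to zero: Σxᵢ(yᵢ − βxᵢ)/4 − β/4 = 0, so β = Σxᵢyᵢ / (Σxᵢ² + σ²/τ²).
Σxᵢyᵢ = 6·15 + 4·11 + 3·8 = 158; Σxᵢ² = 61; σ²/τ² = 1.
β̂_MAP = 158 / (61 + 1) = 158/62 ≈ 2.548.

β̂_MAP = 2.548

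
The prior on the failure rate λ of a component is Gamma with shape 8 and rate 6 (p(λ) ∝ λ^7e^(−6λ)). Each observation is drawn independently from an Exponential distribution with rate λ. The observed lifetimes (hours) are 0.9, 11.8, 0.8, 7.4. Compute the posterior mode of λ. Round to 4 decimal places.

The Exponential(rate=λ) likelihood is ∝ λ^n e^(−λΣtᵢ). Here n = 4 and Σtᵢ = 0.9 + 11.8 + 0.8 + 7.4 = 20.9.
Posterior ∝ λ^7e^(−6λ) · λ^4e^(−20.9λ) = λ^11e^(−26.9λ), i.e. Gamma(12, 26.9).
Mode = (a−1)/b = 11/26.9 ≈ 0.4089.

λ̂_MAP = 0.4089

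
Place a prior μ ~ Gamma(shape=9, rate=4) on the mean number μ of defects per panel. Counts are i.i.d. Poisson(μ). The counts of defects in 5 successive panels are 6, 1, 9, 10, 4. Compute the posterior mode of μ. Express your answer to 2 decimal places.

Σxᵢ = 6+1+9+10+4 = 30, with n = 5.
Posterior ∝ μ^8e^(−4μ) · μ^30e^(−5μ) = μ^38e^(−9μ), i.e. Gamma(shape=39, rate=9).
The mode of a Gamma(a, b) with a ≥ 1 (shape–rate) is (a−1)/b = 38/9 ≈ 4.22.

μ̂_MAP = 4.22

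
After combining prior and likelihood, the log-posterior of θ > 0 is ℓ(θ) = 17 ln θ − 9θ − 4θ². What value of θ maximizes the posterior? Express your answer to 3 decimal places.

θ̂_MAP = 1.000

ℓ'(θ) = 17/θ − 9 − 8θ. Setting this to zero and multiplying by θ: 8θ² + 9θ − 17 = 0.
θ = (−9 + √(9² + 4·8·17)) / (2·8) = (−9 + √625) / 16 = (−9 + 25)/16 = 1.
ℓ''(θ) = −17/θ² − 8 < 0, confirming a maximum.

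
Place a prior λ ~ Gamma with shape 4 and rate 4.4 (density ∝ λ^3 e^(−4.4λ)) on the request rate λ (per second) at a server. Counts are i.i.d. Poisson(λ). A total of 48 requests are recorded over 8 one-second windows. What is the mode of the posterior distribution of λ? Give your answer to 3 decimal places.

Σxᵢ = 48, n = 8.
Posterior ∝ λ^3e^(−4.4λ) · λ^48e^(−8λ) = λ^51e^(−12.4λ), i.e. Gamma(shape=52, rate=12.4).
The mode of a Gamma(a, b) with a ≥ 1 (shape–rate) is (a−1)/b = 51/12.4 ≈ 4.113.

λ̂_MAP = 4.113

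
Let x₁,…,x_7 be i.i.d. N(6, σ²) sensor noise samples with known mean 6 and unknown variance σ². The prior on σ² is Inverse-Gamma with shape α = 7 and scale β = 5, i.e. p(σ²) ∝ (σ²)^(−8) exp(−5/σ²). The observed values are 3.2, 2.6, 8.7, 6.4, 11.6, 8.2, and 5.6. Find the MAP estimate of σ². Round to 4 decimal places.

σ̂²_MAP = 3.1830

Sum of squared deviations about the known mean: SS = (3.2−6)² + (2.6−6)² + (8.7−6)² + (6.4−6)² + (11.6−6)² + (8.2−6)² + (5.6−6)² = 63.21.
The Normal likelihood contributes (σ²)^(−n/2) exp(−SS/(2σ²)), so the posterior is Inverse-Gamma(α + n/2, β + SS/2) = Inverse-Gamma(10.5, 36.605).
The mode of Inverse-Gamma(a, b) is b/(a+1) = 36.605/11.5 ≈ 3.1830.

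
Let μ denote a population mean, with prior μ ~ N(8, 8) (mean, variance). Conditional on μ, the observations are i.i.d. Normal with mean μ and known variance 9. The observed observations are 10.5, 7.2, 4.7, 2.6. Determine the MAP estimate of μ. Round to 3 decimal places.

μ̂_MAP = 6.634

n = 4; x̄ = (10.5 + 7.2 + 4.7 + 2.6)/4 = 25/4 = 6.25.
For a Normal prior and Normal likelihood with known variance, the posterior is Normal; its mode equals its mean, the precision-weighted average.
Prior precision 1/σ₀² = 1/8 = 0.125; data precision n/σ² = 4/9.
μ̂ = (0.125·8 + (4/9)·6.25) / (0.125 + 4/9) = (34/9)/(41/72) = 272/41 ≈ 6.634.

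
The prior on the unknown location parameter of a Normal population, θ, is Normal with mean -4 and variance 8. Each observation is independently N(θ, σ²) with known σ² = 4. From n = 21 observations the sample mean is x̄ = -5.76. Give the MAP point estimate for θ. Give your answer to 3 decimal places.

θ̂_MAP = -5.719

n = 21, x̄ = -5.76.
For a Normal prior and Normal likelihood with known variance, the posterior is Normal; its mode equals its mean, the precision-weighted average.
Prior precision 1/σ₀² = 1/8 = 0.125; data precision n/σ² = 21/4 = 5.25.
θ̂ = (0.125·(-4) + 5.25·(-5.76)) / (0.125 + 5.25) = (-30.74)/5.375 = -6148/1075 ≈ -5.719.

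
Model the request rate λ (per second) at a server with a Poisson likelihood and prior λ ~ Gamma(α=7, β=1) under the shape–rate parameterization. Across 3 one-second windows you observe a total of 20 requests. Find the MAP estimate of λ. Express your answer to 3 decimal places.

λ̂_MAP = 6.500

Σxᵢ = 20, n = 3.
Posterior ∝ λ^6e^(−1λ) · λ^20e^(−3λ) = λ^26e^(−4λ), i.e. Gamma(shape=27, rate=4).
The mode of a Gamma(a, b) with a ≥ 1 (shape–rate) is (a−1)/b = 26/4 ≈ 6.500.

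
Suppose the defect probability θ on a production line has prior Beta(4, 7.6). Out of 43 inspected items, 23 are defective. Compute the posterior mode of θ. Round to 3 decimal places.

Prior: Beta(4, 7.6).
Data: 23 successes in 43 trials. The binomial likelihood contributes θ^23(1−θ)^20, so the posterior is Beta(4+23, 7.6+20) = Beta(27, 27.6).
For Beta(a, b) with a, b > 1 the mode is (a−1)/(a+b−2) = 26/52.6 ≈ 0.494.

θ̂_MAP = 0.494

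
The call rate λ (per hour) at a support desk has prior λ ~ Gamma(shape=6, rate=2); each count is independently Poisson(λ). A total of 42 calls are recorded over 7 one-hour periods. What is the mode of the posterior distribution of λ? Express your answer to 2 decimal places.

Σxᵢ = 42, n = 7.
Posterior ∝ λ^5e^(−2λ) · λ^42e^(−7λ) = λ^47e^(−9λ), i.e. Gamma(shape=48, rate=9).
The mode of a Gamma(a, b) with a ≥ 1 (shape–rate) is (a−1)/b = 47/9 ≈ 5.22.

λ̂_MAP = 5.22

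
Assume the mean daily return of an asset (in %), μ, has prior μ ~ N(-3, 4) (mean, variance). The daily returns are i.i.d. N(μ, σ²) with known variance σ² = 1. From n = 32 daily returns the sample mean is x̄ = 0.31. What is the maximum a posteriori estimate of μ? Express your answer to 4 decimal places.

n = 32, x̄ = 0.31.
For a Normal prior and Normal likelihood with known variance, the posterior is Normal; its mode equals its mean, the precision-weighted average.
Prior precision 1/σ₀² = 1/4 = 0.25; data precision n/σ² = 32/1 = 32.
μ̂ = (0.25·(-3) + 32·0.31) / (0.25 + 32) = 9.17/32.25 = 917/3225 ≈ 0.2843.

μ̂_MAP = 0.2843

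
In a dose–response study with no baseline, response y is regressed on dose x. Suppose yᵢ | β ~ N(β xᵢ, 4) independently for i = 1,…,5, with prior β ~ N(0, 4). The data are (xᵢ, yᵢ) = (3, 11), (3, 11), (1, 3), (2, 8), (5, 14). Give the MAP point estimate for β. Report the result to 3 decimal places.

β̂_MAP = 3.163

log p(β | y) = −Σ(yᵢ − βxᵢ)²/(2·4) − β²/(2·4) + const.
Setting the derivative to zero: Σxᵢ(yᵢ − βxᵢ)/4 − β/4 = 0, so β = Σxᵢyᵢ / (Σxᵢ² + σ²/τ²).
Σxᵢyᵢ = 3·11 + 3·11 + 1·3 + 2·8 + 5·14 = 155; Σxᵢ² = 48; σ²/τ² = 1.
β̂_MAP = 155 / (48 + 1) = 155/49 ≈ 3.163.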